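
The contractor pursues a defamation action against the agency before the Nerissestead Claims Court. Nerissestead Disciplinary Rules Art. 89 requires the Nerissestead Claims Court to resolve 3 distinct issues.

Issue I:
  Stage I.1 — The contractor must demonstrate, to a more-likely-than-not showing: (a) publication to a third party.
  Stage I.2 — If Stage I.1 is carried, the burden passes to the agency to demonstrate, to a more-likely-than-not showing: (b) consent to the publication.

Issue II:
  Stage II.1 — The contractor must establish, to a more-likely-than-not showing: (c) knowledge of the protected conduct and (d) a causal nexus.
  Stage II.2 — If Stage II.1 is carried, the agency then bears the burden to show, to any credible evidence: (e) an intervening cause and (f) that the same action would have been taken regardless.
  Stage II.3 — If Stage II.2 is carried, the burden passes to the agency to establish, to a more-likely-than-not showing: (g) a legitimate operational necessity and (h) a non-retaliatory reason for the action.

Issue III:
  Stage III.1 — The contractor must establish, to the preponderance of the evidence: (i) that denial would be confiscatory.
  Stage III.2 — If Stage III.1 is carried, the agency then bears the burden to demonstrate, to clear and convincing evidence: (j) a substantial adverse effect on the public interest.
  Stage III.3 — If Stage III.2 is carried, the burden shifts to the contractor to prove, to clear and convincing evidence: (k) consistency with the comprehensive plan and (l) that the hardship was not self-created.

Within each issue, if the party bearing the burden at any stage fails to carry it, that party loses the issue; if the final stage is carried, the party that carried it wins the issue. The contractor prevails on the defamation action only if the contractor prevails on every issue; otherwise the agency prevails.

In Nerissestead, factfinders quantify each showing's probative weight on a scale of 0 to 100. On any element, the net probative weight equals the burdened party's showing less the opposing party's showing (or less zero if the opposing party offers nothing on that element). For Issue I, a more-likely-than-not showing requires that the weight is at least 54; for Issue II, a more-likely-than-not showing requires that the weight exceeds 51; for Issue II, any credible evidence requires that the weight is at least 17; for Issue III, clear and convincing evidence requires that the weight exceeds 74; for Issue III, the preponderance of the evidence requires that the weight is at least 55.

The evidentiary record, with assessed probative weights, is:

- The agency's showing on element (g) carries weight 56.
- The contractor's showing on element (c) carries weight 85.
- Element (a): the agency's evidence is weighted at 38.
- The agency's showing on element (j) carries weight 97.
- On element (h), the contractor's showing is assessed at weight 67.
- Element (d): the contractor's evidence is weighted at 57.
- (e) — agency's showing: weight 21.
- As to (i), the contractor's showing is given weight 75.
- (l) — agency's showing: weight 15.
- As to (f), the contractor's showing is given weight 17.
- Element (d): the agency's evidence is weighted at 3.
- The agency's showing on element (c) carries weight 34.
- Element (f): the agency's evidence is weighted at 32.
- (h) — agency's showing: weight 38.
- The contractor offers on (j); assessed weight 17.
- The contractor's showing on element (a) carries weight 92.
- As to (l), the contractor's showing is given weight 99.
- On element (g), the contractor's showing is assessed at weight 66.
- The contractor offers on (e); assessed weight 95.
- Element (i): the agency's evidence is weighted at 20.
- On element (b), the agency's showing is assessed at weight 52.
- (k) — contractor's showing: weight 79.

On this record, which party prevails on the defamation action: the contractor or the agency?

— Issue I —
Stage I.1 (contractor, a more-likely-than-not showing, weight is at least 54): (a) net 92−38=54 ≥ 54 — meets.
  Stage I.1 is satisfied; the onus moves to the agency.
Stage I.2 (agency, a more-likely-than-not showing, weight is at least 54): (b) 52 < 54 — fails.
  The agency does not carry Stage I.2.
The analysis ends at Stage I.2; the contractor prevails on this issue.
— Issue II —
Stage II.1 (contractor, a more-likely-than-not showing, weight exceeds 51): (c) net 85−34=51 ≤ 51 — fails; (d) net 57−3=54 > 51 — meets.
  The contractor does not carry Stage II.1.
So the agency prevails on this issue.
— Issue III —
At Stage III.1 the contractor must meet the preponderance of the evidence (weight is at least 55): on (i) the weight is 75 less the opposing 20 gives net 55, which does reach 55, so (i) meets the standard.
  Stage III.1 is satisfied; the onus moves to the agency.
At Stage III.2 the agency must meet clear and convincing evidence (weight exceeds 74): on (j) the weight is 97 less the opposing 17 gives net 80, > 74, so (j) meets the standard.
  Stage III.2 is satisfied; the onus moves to the contractor.
At Stage III.3 the contractor must meet clear and convincing evidence (weight exceeds 74): on (k) the weight is 79, which does exceed 74, so (k) meets the standard; on (l) the weight is 99 less the opposing 15 gives net 84, > 74, so (l) meets the standard.
  All elements met at the final stage.
All stages carried — the contractor prevails on this issue.
Per-issue: Issue I → contractor; Issue II → agency; Issue III → contractor. The contractor must prevail on every issue; overall, the agency prevails.

agency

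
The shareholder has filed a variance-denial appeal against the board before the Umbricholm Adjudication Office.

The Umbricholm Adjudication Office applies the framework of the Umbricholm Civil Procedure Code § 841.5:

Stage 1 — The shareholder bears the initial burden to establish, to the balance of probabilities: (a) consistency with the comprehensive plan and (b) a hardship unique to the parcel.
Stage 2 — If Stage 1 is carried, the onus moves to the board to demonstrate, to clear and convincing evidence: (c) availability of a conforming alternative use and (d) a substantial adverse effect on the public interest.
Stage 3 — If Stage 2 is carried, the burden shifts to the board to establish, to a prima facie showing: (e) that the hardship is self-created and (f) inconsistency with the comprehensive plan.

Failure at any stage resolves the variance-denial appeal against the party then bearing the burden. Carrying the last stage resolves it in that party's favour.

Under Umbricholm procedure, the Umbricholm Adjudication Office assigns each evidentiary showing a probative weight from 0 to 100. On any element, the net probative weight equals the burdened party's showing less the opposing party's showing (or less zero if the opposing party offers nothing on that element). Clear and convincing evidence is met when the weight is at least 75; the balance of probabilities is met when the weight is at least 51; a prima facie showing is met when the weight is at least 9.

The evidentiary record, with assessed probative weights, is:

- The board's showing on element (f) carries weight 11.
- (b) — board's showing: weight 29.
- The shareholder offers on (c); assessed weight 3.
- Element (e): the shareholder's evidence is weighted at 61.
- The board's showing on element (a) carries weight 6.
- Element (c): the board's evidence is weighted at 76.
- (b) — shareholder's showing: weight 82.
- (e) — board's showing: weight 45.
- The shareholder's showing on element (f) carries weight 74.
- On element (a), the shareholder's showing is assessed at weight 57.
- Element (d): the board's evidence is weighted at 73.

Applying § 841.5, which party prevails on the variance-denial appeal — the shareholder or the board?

shareholder

Stage 1 — burden on shareholder; standard: the balance of probabilities (weight is at least 51).
    (a): 57 − 6 = 51 ≥ 51 [met]
    (b): 82 − 29 = 53 ≥ 51 [met]
  Stage 1 carried; the burden shifts to the board.
Stage 2 — burden on board; standard: clear and convincing evidence (weight is at least 75).
    (c): 76 − 3 = 73 < 75 [not met]
    (d): 73 < 75 [not met]
  Not every element is met, so the board fails to carry Stage 2.
The shareholder prevails.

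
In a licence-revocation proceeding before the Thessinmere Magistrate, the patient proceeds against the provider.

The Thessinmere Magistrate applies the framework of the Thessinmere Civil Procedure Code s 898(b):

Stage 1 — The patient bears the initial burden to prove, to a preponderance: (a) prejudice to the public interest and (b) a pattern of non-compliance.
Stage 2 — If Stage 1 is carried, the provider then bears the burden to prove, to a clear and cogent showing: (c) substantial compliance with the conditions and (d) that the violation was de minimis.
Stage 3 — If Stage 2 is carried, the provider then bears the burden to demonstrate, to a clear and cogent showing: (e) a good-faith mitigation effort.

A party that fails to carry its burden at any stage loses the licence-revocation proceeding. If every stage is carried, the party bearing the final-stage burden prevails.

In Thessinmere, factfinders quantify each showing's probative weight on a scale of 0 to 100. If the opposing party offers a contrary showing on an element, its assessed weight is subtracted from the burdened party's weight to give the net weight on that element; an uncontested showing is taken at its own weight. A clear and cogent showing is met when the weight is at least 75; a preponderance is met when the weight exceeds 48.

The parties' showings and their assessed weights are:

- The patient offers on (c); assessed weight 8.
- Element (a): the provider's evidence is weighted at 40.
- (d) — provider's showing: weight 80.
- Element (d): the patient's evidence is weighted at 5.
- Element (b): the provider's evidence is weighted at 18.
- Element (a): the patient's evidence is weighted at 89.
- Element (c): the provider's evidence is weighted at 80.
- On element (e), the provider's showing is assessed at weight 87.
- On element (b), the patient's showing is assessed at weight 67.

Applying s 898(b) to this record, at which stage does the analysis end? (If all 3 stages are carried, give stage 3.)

Stage 1 — burden on patient; standard: a preponderance (weight exceeds 48).
    (a): 89 − 40 = 49 > 48 [met]
    (b): 67 − 18 = 49 > 48 [met]
  Stage 1 carried; the burden shifts to the provider.
Stage 2 — burden on provider; standard: a clear and cogent showing (weight is at least 75).
    (c): 80 − 8 = 72 < 75 [not met]
    (d): 80 − 5 = 75 ≥ 75 [met]
  Stage 2 not carried; the provider fails its burden.
So the patient prevails.

stage 2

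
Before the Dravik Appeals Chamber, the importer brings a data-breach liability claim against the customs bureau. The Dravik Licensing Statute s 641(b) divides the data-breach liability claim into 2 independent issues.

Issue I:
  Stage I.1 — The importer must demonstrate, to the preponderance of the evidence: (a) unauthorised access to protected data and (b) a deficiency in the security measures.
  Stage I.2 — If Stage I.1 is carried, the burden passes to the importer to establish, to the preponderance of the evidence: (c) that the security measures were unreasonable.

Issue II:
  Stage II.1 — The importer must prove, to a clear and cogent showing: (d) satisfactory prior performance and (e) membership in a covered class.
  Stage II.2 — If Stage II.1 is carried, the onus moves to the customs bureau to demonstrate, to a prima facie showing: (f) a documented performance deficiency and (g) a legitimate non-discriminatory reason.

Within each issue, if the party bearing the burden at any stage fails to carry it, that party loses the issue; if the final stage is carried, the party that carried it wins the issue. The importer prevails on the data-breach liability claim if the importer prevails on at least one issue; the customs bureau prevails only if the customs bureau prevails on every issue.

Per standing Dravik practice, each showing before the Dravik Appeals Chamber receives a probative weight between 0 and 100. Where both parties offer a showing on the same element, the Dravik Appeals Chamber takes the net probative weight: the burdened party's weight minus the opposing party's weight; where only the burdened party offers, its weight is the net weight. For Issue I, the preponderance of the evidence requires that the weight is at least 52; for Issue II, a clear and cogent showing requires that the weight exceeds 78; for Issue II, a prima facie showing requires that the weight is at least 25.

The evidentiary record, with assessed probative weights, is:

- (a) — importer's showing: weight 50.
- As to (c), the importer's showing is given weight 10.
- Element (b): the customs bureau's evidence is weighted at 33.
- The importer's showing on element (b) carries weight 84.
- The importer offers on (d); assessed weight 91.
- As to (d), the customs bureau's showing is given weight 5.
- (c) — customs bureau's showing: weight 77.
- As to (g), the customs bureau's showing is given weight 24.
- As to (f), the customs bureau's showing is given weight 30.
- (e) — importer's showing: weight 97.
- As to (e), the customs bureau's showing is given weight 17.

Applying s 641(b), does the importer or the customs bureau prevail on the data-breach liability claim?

importer

— Issue I —
Stage I.1 (importer, the preponderance of the evidence, weight is at least 52): (a) 50 < 52 — fails; (b) net 84−33=51 < 52 — fails.
  Not every element is met, so the importer fails to carry Stage I.1.
The analysis ends at Stage I.1; the customs bureau prevails on this issue.
— Issue II —
At Stage II.1 the importer must meet a clear and cogent showing (weight exceeds 78): on (d) the weight is 91 less the opposing 5 gives net 86, > 78, so (d) meets the standard; on (e) the weight is 97 less the opposing 17 gives net 80, which does exceed 78, so (e) meets the standard.
  The importer carries Stage II.1; the customs bureau now bears the burden.
At Stage II.2 the customs bureau must meet a prima facie showing (weight is at least 25): on (f) the weight is 30, which does reach 25, so (f) meets the standard; on (g) the weight is 24, which does not reach 25, so (g) does not meet the standard.
  The customs bureau does not carry Stage II.2.
So the importer prevails on this issue.
Per-issue: Issue I → customs bureau; Issue II → importer. The importer must prevail on at least one issue; overall, the importer prevails.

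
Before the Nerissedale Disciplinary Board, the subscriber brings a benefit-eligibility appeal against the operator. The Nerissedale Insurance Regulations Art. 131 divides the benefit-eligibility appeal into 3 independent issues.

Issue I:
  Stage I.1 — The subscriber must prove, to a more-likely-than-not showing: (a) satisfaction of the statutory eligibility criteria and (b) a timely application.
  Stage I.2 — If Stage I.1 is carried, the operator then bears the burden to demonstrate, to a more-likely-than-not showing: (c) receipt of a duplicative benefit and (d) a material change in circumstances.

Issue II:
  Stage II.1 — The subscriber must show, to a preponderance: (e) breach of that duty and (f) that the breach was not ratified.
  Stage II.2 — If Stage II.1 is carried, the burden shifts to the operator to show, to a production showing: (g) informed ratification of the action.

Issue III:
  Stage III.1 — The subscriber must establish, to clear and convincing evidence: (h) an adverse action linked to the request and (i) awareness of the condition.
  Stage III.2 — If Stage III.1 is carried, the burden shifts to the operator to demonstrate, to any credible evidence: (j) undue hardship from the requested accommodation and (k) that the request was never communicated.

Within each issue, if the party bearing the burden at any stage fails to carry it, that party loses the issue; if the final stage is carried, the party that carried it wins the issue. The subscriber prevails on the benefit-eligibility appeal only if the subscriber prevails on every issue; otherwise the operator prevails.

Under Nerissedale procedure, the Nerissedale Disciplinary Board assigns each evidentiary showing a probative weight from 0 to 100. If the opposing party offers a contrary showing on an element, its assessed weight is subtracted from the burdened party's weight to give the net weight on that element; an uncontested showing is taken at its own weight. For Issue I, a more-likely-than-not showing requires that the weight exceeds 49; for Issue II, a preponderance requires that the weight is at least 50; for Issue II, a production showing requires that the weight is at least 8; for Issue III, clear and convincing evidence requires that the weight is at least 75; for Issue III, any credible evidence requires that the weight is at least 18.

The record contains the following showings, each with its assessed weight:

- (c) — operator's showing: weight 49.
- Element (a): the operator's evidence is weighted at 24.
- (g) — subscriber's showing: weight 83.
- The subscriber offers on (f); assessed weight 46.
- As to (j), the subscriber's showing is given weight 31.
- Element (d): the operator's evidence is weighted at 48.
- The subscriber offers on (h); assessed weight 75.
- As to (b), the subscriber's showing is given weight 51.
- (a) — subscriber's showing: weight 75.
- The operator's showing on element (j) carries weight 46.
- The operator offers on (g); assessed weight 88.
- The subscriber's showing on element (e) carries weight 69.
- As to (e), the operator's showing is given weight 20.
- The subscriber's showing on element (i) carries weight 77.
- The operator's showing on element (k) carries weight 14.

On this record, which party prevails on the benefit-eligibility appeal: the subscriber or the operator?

— Issue I —
Stage I.1 — burden on subscriber; standard: a more-likely-than-not showing (weight exceeds 49).
    (a): 75 − 24 = 51 > 49 [met]
    (b): 51 > 49 [met]
  Stage I.1 carried; the burden shifts to the operator.
Stage I.2 — burden on operator; standard: a more-likely-than-not showing (weight exceeds 49).
    (c): 49 ≤ 49 [not met]
    (d): 48 ≤ 49 [not met]
  Not every element is met, so the operator fails to carry Stage I.2.
So the subscriber prevails on this issue.
— Issue II —
At Stage II.1 the subscriber must meet a preponderance (weight is at least 50): on (e) the weight is 69 less the opposing 20 gives net 49, < 50, so (e) does not meet the standard; on (f) the weight is 46, which does not reach 50, so (f) does not meet the standard.
  Stage II.1 not carried; the subscriber fails its burden.
The operator prevails on this issue.
— Issue III —
At Stage III.1 the subscriber must meet clear and convincing evidence (weight is at least 75): on (h) the weight is 75, which does reach 75, so (h) meets the standard; on (i) the weight is 77, which does reach 75, so (i) meets the standard.
  Stage III.1 carried; the burden shifts to the operator.
At Stage III.2 the operator must meet any credible evidence (weight is at least 18): on (j) the weight is 46 less the opposing 31 gives net 15, which does not reach 18, so (j) does not meet the standard; on (k) the weight is 14, < 18, so (k) does not meet the standard.
  Not every element is met, so the operator fails to carry Stage III.2.
So the subscriber prevails on this issue.
Per-issue: Issue I → subscriber; Issue II → operator; Issue III → subscriber. The subscriber must prevail on every issue; overall, the operator prevails.

operator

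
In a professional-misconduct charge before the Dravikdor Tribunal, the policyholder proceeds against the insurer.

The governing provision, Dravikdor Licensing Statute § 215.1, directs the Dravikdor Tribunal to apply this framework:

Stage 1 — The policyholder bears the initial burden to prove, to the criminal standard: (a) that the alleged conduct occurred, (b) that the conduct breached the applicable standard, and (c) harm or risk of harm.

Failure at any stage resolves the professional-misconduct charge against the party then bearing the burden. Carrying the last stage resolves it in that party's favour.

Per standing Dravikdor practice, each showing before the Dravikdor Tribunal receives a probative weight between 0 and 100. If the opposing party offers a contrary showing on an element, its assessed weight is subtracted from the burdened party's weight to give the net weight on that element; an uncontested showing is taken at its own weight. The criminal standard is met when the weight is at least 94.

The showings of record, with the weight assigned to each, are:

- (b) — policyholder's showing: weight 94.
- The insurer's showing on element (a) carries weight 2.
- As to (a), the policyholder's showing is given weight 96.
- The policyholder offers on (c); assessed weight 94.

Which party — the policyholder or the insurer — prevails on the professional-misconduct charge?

At Stage 1 the policyholder must meet the criminal standard (weight is at least 94): on (a) the weight is 96 less the opposing 2 gives net 94, ≥ 94, so (a) meets the standard; on (b) the weight is 94, which does reach 94, so (b) meets the standard; on (c) the weight is 94, ≥ 94, so (c) meets the standard.
  The policyholder carries the last stage.
Every stage carried; the policyholder prevails.

policyholder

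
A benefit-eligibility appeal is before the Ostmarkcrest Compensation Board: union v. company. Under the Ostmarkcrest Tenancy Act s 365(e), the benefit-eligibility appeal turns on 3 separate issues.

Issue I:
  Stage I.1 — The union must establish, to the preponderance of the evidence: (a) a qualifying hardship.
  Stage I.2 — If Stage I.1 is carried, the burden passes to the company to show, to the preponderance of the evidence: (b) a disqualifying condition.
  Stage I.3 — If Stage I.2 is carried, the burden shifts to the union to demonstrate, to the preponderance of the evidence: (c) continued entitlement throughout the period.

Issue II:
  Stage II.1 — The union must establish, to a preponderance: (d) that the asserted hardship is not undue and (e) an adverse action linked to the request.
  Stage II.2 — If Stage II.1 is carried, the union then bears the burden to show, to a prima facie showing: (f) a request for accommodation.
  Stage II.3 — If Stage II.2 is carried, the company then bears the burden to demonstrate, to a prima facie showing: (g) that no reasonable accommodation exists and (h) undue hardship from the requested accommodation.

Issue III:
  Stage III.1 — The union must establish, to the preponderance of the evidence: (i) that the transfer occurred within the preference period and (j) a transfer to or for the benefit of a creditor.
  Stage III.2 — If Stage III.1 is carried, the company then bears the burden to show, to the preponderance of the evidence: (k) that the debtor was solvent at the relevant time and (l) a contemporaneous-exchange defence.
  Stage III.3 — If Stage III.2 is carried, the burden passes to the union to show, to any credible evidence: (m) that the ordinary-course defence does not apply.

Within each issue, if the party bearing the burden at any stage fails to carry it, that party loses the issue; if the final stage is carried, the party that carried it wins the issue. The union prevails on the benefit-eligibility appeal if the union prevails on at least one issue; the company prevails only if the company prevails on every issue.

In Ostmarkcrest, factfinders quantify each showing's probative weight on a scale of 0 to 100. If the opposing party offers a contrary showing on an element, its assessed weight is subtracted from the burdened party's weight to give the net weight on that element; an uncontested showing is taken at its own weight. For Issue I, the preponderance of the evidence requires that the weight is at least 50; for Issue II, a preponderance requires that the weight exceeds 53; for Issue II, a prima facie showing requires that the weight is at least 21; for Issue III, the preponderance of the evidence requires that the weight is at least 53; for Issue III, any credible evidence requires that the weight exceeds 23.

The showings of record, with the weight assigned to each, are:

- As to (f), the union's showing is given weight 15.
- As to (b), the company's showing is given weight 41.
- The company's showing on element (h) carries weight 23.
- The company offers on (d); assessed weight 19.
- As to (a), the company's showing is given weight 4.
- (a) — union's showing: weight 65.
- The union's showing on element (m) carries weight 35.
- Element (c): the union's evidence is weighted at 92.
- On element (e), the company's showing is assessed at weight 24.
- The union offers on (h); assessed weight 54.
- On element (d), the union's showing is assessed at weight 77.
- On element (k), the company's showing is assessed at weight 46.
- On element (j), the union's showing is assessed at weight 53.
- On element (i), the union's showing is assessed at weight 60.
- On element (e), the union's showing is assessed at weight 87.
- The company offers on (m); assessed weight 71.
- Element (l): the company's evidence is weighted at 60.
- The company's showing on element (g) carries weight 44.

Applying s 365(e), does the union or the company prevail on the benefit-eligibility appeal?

— Issue I —
Stage I.1 (union, the preponderance of the evidence, weight is at least 50): (a) net 65−4=61 ≥ 50 — meets.
  All elements met. The burden passes to the company.
Stage I.2 (company, the preponderance of the evidence, weight is at least 50): (b) 41 < 50 — fails.
  Not every element is met, so the company fails to carry Stage I.2.
So the union prevails on this issue.
— Issue II —
Stage II.1 (union, a preponderance, weight exceeds 53): (d) net 77−19=58 > 53 — meets; (e) net 87−24=63 > 53 — meets.
  Stage II.1 is satisfied; the union continues to bear the burden.
Stage II.2 (union, a prima facie showing, weight is at least 21): (f) 15 < 21 — fails.
  Stage II.2 not carried; the union fails its burden.
The company prevails on this issue.
— Issue III —
At Stage III.1 the union must meet the preponderance of the evidence (weight is at least 53): on (i) the weight is 60, which does reach 53, so (i) meets the standard; on (j) the weight is 53, which does reach 53, so (j) meets the standard.
  Stage III.1 is satisfied; the onus moves to the company.
At Stage III.2 the company must meet the preponderance of the evidence (weight is at least 53): on (k) the weight is 46, < 53, so (k) does not meet the standard; on (l) the weight is 60, which does reach 53, so (l) meets the standard.
  Not every element is met, so the company fails to carry Stage III.2.
The union prevails on this issue.
Per-issue: Issue I → union; Issue II → company; Issue III → union. The union must prevail on at least one issue; overall, the union prevails.

union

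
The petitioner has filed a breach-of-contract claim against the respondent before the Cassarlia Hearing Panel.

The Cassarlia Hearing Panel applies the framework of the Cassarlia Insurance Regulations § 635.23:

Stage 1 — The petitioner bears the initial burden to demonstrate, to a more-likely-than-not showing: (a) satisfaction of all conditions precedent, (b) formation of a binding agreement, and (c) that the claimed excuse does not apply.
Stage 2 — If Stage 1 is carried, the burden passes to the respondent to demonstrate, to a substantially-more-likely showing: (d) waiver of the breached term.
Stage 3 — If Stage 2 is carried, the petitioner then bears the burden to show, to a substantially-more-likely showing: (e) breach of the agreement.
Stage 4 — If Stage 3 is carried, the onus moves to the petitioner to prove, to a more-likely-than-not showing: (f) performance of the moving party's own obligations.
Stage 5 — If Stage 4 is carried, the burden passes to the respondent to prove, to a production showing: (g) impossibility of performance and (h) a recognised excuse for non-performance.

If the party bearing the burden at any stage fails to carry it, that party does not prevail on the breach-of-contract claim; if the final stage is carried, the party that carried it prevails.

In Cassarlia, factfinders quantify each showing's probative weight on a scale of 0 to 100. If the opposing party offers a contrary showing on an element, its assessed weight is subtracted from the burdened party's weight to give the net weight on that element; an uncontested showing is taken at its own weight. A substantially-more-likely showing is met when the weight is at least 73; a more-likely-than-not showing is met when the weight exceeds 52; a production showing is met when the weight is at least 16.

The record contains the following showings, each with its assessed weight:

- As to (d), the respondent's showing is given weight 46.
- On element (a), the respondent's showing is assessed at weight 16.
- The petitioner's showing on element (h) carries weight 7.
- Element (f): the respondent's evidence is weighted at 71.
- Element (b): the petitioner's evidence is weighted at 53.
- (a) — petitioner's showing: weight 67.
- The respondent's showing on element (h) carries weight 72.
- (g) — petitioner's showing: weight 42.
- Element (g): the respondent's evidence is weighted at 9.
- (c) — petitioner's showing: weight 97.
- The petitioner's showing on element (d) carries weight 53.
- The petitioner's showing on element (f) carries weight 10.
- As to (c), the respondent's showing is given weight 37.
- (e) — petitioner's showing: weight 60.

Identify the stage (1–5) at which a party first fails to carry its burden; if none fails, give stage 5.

stage 1

Stage 1 (petitioner, a more-likely-than-not showing, weight exceeds 52): (a) net 67−16=51 ≤ 52 — fails; (b) 53 > 52 — meets; (c) net 97−37=60 > 52 — meets.
  The petitioner does not carry Stage 1.
The respondent prevails.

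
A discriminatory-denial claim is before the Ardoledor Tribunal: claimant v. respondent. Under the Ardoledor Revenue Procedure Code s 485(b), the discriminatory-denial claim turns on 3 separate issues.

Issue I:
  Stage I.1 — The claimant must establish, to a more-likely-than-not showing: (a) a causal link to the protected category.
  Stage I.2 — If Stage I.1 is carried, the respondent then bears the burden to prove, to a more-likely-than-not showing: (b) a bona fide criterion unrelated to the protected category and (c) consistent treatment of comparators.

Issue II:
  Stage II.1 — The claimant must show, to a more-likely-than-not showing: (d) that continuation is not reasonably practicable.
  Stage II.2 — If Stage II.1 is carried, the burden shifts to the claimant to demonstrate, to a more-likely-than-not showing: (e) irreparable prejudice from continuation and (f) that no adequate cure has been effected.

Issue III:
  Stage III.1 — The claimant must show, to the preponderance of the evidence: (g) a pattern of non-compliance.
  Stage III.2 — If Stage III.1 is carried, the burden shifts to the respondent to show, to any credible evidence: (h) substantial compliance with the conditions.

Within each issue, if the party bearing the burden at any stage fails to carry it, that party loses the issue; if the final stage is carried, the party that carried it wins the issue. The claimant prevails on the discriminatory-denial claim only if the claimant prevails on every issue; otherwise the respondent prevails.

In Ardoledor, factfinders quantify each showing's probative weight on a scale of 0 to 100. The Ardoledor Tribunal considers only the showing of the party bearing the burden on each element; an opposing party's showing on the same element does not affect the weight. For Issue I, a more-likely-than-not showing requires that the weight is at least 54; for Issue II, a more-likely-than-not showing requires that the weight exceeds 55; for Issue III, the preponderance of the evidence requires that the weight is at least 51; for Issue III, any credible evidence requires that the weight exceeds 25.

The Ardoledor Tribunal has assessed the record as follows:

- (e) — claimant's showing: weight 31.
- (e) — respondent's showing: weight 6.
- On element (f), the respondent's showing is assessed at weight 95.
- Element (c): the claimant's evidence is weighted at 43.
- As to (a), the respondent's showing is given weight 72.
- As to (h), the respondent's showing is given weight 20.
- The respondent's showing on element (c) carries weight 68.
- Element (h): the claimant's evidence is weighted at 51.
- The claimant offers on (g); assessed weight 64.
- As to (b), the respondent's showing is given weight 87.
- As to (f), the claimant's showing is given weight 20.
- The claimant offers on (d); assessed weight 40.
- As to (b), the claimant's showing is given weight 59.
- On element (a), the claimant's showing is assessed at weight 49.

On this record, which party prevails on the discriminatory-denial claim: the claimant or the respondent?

respondent

— Issue I —
Stage I.1 (claimant, a more-likely-than-not showing, weight is at least 54): (a) 49 (respondent's 72 disregarded) < 54 — fails.
  Not every element is met, so the claimant fails to carry Stage I.1.
So the respondent prevails on this issue.
— Issue II —
Stage II.1 (claimant, a more-likely-than-not showing, weight exceeds 55): (d) 40 ≤ 55 — fails.
  The claimant does not carry Stage II.1.
The respondent prevails on this issue.
— Issue III —
Stage III.1 — burden on claimant; standard: the preponderance of the evidence (weight is at least 51).
    (g): 64 ≥ 51 [met]
  The claimant carries Stage III.1; the respondent now bears the burden.
Stage III.2 — burden on respondent; standard: any credible evidence (weight exceeds 25).
    (h): 20 (claimant's 51 disregarded) ≤ 25 [not met]
  Not every element is met, so the respondent fails to carry Stage III.2.
The claimant prevails on this issue.
Per-issue: Issue I → respondent; Issue II → respondent; Issue III → claimant. The claimant must prevail on every issue; overall, the respondent prevails.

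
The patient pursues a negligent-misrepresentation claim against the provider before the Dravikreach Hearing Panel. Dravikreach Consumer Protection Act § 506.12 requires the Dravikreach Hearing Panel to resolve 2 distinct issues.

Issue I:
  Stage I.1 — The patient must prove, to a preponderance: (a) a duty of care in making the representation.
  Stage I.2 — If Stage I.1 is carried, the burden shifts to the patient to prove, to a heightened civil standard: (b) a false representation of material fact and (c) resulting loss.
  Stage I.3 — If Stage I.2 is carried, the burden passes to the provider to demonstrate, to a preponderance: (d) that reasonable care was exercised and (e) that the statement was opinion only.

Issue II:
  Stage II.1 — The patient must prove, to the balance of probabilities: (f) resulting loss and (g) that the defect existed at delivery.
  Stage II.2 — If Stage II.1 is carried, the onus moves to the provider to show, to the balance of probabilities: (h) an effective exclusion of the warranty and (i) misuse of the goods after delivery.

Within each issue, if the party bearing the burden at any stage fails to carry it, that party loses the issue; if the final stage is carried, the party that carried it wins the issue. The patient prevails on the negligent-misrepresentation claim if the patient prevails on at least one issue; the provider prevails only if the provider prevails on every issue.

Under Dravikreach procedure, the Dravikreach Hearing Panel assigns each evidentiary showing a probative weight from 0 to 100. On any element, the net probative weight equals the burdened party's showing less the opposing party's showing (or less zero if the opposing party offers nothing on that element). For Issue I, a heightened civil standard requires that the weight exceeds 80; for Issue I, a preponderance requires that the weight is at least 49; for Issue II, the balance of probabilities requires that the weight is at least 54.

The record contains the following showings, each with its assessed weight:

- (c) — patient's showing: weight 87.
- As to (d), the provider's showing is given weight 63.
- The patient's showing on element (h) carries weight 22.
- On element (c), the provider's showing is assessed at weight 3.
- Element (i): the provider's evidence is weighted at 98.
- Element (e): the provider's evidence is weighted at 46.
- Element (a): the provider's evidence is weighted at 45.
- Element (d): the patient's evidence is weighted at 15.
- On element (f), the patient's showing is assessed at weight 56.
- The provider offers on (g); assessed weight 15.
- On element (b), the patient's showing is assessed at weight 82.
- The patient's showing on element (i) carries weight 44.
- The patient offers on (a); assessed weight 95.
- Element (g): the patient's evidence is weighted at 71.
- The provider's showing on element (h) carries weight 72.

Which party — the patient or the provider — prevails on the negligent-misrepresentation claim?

— Issue I —
Stage I.1 — burden on patient; standard: a preponderance (weight is at least 49).
    (a): 95 − 45 = 50 ≥ 49 [met]
  Stage I.1 is satisfied; the patient continues to bear the burden.
Stage I.2 — burden on patient; standard: a heightened civil standard (weight exceeds 80).
    (b): 82 > 80 [met]
    (c): 87 − 3 = 84 > 80 [met]
  All elements met. The burden passes to the provider.
Stage I.3 — burden on provider; standard: a preponderance (weight is at least 49).
    (d): 63 − 15 = 48 < 49 [not met]
    (e): 46 < 49 [not met]
  Not every element is met, so the provider fails to carry Stage I.3.
So the patient prevails on this issue.
— Issue II —
At Stage II.1 the patient must meet the balance of probabilities (weight is at least 54): on (f) the weight is 56, ≥ 54, so (f) meets the standard; on (g) the weight is 71 less the opposing 15 gives net 56, which does reach 54, so (g) meets the standard.
  Stage II.1 carried; the burden shifts to the provider.
At Stage II.2 the provider must meet the balance of probabilities (weight is at least 54): on (h) the weight is 72 less the opposing 22 gives net 50, which does not reach 54, so (h) does not meet the standard; on (i) the weight is 98 less the opposing 44 gives net 54, which does reach 54, so (i) meets the standard.
  Stage II.2 not carried; the provider fails its burden.
The analysis ends at Stage II.2; the patient prevails on this issue.
Per-issue: Issue I → patient; Issue II → patient. The patient must prevail on at least one issue; overall, the patient prevails.

patient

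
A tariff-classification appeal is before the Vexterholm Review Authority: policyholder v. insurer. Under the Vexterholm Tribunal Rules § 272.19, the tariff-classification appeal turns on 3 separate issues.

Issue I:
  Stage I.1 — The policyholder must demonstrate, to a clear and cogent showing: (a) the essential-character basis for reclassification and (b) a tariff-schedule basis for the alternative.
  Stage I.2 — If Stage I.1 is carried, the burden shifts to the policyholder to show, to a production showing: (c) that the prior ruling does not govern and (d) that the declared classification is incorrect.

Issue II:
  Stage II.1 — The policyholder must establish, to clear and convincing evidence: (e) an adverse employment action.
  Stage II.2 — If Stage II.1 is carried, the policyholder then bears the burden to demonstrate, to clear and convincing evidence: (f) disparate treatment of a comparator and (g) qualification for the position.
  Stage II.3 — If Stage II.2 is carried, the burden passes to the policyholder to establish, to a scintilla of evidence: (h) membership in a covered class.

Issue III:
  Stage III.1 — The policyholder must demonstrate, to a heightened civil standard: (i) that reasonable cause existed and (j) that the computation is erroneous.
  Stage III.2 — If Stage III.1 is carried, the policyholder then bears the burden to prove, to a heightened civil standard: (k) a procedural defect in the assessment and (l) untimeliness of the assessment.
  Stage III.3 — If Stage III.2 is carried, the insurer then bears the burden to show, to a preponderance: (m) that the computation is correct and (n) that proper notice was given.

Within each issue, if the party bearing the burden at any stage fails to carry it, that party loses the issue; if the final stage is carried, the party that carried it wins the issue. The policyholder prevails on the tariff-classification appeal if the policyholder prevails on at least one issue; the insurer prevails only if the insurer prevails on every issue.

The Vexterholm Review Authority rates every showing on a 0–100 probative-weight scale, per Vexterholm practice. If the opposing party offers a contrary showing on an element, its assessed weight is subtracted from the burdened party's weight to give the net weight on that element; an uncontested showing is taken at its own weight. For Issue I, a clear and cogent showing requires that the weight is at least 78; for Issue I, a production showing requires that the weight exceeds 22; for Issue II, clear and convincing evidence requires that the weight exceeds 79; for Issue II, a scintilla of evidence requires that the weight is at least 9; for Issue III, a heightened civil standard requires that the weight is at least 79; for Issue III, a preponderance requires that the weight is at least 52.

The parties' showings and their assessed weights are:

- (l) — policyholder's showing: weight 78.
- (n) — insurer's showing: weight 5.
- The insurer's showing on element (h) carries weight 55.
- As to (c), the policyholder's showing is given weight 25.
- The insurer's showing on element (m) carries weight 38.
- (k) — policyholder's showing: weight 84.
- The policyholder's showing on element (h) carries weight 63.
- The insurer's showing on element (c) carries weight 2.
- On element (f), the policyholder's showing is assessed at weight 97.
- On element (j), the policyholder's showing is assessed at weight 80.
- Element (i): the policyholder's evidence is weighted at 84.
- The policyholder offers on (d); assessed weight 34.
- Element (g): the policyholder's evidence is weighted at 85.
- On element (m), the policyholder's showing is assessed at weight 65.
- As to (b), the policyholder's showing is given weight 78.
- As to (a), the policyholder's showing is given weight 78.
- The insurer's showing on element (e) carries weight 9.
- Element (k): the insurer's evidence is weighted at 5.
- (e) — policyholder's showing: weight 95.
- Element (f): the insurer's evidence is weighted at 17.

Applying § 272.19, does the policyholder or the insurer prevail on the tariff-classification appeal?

policyholder

— Issue I —
At Stage I.1 the policyholder must meet a clear and cogent showing (weight is at least 78): on (a) the weight is 78, ≥ 78, so (a) meets the standard; on (b) the weight is 78, which does reach 78, so (b) meets the standard.
  Stage I.1 carried; the burden remains with the policyholder.
At Stage I.2 the policyholder must meet a production showing (weight exceeds 22): on (c) the weight is 25 less the opposing 2 gives net 23, which does exceed 22, so (c) meets the standard; on (d) the weight is 34, which does exceed 22, so (d) meets the standard.
  Stage I.2 carried; the final stage is satisfied.
Every stage carried; the policyholder prevails on this issue.
— Issue II —
Stage II.1 (policyholder, clear and convincing evidence, weight exceeds 79): (e) net 95−9=86 > 79 — meets.
  All elements met. The policyholder retains the burden for Stage II.2.
Stage II.2 (policyholder, clear and convincing evidence, weight exceeds 79): (f) net 97−17=80 > 79 — meets; (g) 85 > 79 — meets.
  Stage II.2 is satisfied; the policyholder continues to bear the burden.
Stage II.3 (policyholder, a scintilla of evidence, weight is at least 9): (h) net 63−55=8 < 9 — fails.
  Stage II.3 not carried; the policyholder fails its burden.
The analysis ends at Stage II.3; the insurer prevails on this issue.
— Issue III —
Stage III.1 — burden on policyholder; standard: a heightened civil standard (weight is at least 79).
    (i): 84 ≥ 79 [met]
    (j): 80 ≥ 79 [met]
  Stage III.1 carried; the burden remains with the policyholder.
Stage III.2 — burden on policyholder; standard: a heightened civil standard (weight is at least 79).
    (k): 84 − 5 = 79 ≥ 79 [met]
    (l): 78 < 79 [not met]
  The policyholder does not carry Stage III.2.
So the insurer prevails on this issue.
Per-issue: Issue I → policyholder; Issue II → insurer; Issue III → insurer. The policyholder must prevail on at least one issue; overall, the policyholder prevails.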